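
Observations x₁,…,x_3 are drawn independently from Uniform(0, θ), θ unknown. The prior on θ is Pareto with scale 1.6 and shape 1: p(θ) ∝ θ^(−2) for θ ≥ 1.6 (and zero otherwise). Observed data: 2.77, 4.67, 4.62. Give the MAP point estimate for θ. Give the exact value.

θ̂_MAP = 4.67

The Uniform(0, θ) likelihood is θ^(−n) for θ ≥ max(xᵢ), zero otherwise. Here max(xᵢ) = 4.67.
Posterior ∝ θ^(−2) · θ^(−3) = θ^(−5) on θ ≥ max(1.6, 4.67) = 4.67.
This density is strictly decreasing in θ, so the posterior mode lies at the lower boundary of the support.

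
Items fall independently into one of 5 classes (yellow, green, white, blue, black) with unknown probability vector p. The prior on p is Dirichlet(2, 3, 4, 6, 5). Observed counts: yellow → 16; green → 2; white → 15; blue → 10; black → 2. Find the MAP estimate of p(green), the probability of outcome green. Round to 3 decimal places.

MAP estimate of p(green) = 0.067

The posterior is Dirichlet(αᵢ + nᵢ) = Dirichlet(18, 5, 19, 16, 7).
For a Dirichlet(a₁,…,a_K) with all aᵢ > 1, the mode has j-th component (aⱼ − 1)/(Σaᵢ − K).
Here Σaᵢ = 65 and K = 5, so p(green) = (5 − 1)/(65 − 5) = 4/60 ≈ 0.067.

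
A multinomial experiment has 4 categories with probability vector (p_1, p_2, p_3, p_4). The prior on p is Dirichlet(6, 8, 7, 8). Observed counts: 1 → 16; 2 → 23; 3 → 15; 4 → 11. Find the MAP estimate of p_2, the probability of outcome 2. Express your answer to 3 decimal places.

The posterior is Dirichlet(αᵢ + nᵢ) = Dirichlet(22, 31, 22, 19).
For a Dirichlet(a₁,…,a_K) with all aᵢ > 1, the mode has j-th component (aⱼ − 1)/(Σaᵢ − K).
Here Σaᵢ = 94 and K = 4, so p_2 = (31 − 1)/(94 − 4) = 30/90 ≈ 0.333.

MAP estimate: 0.333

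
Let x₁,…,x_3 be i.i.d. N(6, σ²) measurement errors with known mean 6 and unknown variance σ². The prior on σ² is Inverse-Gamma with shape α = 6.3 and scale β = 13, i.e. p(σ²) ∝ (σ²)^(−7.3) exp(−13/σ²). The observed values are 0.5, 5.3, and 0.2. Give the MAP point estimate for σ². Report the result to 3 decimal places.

σ̂²_MAP = 5.135

Sum of squared deviations about the known mean: SS = (0.5−6)² + (5.3−6)² + (0.2−6)² = 64.38.
The Normal likelihood contributes (σ²)^(−n/2) exp(−SS/(2σ²)), so the posterior is Inverse-Gamma(α + n/2, β + SS/2) = Inverse-Gamma(7.8, 45.19).
The mode of Inverse-Gamma(a, b) is b/(a+1) = 45.19/8.8 ≈ 5.135.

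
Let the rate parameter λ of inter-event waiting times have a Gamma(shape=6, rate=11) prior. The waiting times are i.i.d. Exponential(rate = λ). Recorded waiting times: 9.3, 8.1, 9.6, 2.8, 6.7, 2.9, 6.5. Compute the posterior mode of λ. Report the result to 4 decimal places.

The Exponential(rate=λ) likelihood is ∝ λ^n e^(−λΣtᵢ). Here n = 7 and Σtᵢ = 9.3 + 8.1 + 9.6 + 2.8 + 6.7 + 2.9 + 6.5 = 45.9.
Posterior ∝ λ^5e^(−11λ) · λ^7e^(−45.9λ) = λ^12e^(−56.9λ), i.e. Gamma(13, 56.9).
Mode = (a−1)/b = 12/56.9 ≈ 0.2109.

λ̂_MAP = 0.2109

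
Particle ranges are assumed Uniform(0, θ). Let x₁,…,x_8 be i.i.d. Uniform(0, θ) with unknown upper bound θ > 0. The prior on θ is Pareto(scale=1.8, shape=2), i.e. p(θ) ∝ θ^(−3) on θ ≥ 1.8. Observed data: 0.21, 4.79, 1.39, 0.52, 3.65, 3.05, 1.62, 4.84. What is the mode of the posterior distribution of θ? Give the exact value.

The Uniform(0, θ) likelihood is θ^(−n) for θ ≥ max(xᵢ), zero otherwise. Here max(xᵢ) = 4.84.
Posterior ∝ θ^(−3) · θ^(−8) = θ^(−11) on θ ≥ max(1.8, 4.84) = 4.84.
This density is strictly decreasing in θ, so the posterior mode lies at the lower boundary of the support.

θ̂_MAP = 4.84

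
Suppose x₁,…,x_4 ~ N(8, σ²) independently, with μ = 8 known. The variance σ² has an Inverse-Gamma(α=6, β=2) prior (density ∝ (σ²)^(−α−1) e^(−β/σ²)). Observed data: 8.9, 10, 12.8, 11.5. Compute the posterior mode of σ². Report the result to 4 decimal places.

Sum of squared deviations about the known mean: SS = (8.9−8)² + (10−8)² + (12.8−8)² + (11.5−8)² = 40.1.
The Normal likelihood contributes (σ²)^(−n/2) exp(−SS/(2σ²)), so the posterior is Inverse-Gamma(α + n/2, β + SS/2) = Inverse-Gamma(8, 22.05).
The mode of Inverse-Gamma(a, b) is b/(a+1) = 22.05/9 ≈ 2.4500.

σ̂²_MAP = 2.4500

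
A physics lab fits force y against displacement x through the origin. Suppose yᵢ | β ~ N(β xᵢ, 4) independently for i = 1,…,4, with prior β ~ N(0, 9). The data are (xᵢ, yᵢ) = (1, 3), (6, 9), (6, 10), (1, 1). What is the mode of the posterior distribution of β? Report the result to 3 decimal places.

β̂_MAP = 1.585

log p(β | y) = −Σ(yᵢ − βxᵢ)²/(2·4) − β²/(2·9) + const.
Setting the derivative to zero: Σxᵢ(yᵢ − βxᵢ)/4 − β/9 = 0, so β = Σxᵢyᵢ / (Σxᵢ² + σ²/τ²).
Σxᵢyᵢ = 1·3 + 6·9 + 6·10 + 1·1 = 118; Σxᵢ² = 74; σ²/τ² = 4/9.
β̂_MAP = 118 / (74 + 4/9) = 118/(670/9) = 531/335 ≈ 1.585.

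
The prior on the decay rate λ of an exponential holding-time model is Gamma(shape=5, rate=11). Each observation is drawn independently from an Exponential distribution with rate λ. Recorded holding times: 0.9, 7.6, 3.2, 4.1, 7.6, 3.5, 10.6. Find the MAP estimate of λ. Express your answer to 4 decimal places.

λ̂_MAP = 0.2268

The Exponential(rate=λ) likelihood is ∝ λ^n e^(−λΣtᵢ). Here n = 7 and Σtᵢ = 0.9 + 7.6 + 3.2 + 4.1 + 7.6 + 3.5 + 10.6 = 37.5.
Posterior ∝ λ^4e^(−11λ) · λ^7e^(−37.5λ) = λ^11e^(−48.5λ), i.e. Gamma(12, 48.5).
Mode = (a−1)/b = 11/48.5 ≈ 0.2268.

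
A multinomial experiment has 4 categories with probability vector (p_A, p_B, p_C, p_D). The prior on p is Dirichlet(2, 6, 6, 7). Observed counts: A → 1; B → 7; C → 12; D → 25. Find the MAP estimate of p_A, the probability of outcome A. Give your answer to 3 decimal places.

The posterior is Dirichlet(αᵢ + nᵢ) = Dirichlet(3, 13, 18, 32).
For a Dirichlet(a₁,…,a_K) with all aᵢ > 1, the mode has j-th component (aⱼ − 1)/(Σaᵢ − K).
Here Σaᵢ = 66 and K = 4, so p_A = (3 − 1)/(66 − 4) = 2/62 ≈ 0.032.

MAP estimate of p_A = 0.032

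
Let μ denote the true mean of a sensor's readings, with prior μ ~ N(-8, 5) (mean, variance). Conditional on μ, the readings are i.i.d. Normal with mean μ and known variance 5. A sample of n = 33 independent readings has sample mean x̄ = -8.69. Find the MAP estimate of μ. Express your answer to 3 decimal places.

n = 33, x̄ = -8.69.
For a Normal prior and Normal likelihood with known variance, the posterior is Normal; its mode equals its mean, the precision-weighted average.
Prior precision 1/σ₀² = 1/5 = 0.2; data precision n/σ² = 33/5 = 6.6.
μ̂ = (0.2·(-8) + 6.6·(-8.69)) / (0.2 + 6.6) = (-58.954)/6.8 = -29477/3400 ≈ -8.670.

μ̂_MAP = -8.670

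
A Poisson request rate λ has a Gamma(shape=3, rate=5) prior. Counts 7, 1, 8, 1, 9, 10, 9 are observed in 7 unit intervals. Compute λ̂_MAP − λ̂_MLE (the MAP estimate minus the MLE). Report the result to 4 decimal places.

Σxᵢ = 45. Posterior is Gamma(48, 12); MAP = (48−1)/12 = 47/12 ≈ 3.91667.
MLE = x̄ = 45/7 ≈ 6.42857.
Difference = 47/12 − 45/7 = -211/84 ≈ -2.5119.

MAP − MLE = -2.5119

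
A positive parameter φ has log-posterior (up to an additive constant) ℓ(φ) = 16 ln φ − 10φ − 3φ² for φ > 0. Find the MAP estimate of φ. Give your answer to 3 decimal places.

φ̂_MAP = 1.000

ℓ'(φ) = 16/φ − 10 − 6φ. Setting this to zero and multiplying by φ: 6φ² + 10φ − 16 = 0.
φ = (−10 + √(10² + 4·6·16)) / (2·6) = (−10 + √484) / 12 = (−10 + 22)/12 = 1.
ℓ''(φ) = −16/φ² − 6 < 0, confirming a maximum.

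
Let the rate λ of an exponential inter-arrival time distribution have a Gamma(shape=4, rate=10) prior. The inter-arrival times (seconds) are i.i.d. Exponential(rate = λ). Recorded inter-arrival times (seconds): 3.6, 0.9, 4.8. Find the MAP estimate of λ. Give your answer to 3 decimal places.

The Exponential(rate=λ) likelihood is ∝ λ^n e^(−λΣtᵢ). Here n = 3 and Σtᵢ = 3.6 + 0.9 + 4.8 = 9.3.
Posterior ∝ λ^3e^(−10λ) · λ^3e^(−9.3λ) = λ^6e^(−19.3λ), i.e. Gamma(7, 19.3).
Mode = (a−1)/b = 6/19.3 ≈ 0.311.

λ̂_MAP = 0.311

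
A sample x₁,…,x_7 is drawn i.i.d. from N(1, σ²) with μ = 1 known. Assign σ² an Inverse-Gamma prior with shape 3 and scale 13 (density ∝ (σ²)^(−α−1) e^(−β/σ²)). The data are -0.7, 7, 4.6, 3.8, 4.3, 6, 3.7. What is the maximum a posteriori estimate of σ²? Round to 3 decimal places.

σ̂²_MAP = 8.591

Sum of squared deviations about the known mean: SS = (-0.7−1)² + (7−1)² + (4.6−1)² + (3.8−1)² + (4.3−1)² + (6−1)² + (3.7−1)² = 102.87.
The Normal likelihood contributes (σ²)^(−n/2) exp(−SS/(2σ²)), so the posterior is Inverse-Gamma(α + n/2, β + SS/2) = Inverse-Gamma(6.5, 64.435).
The mode of Inverse-Gamma(a, b) is b/(a+1) = 64.435/7.5 ≈ 8.591.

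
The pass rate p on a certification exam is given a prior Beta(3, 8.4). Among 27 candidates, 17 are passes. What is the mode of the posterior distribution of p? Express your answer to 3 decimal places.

p̂_MAP = 0.522

Prior: Beta(3, 8.4).
Data: 17 successes in 27 trials. The binomial likelihood contributes p^17(1−p)^10, so the posterior is Beta(3+17, 8.4+10) = Beta(20, 18.4).
For Beta(a, b) with a, b > 1 the mode is (a−1)/(a+b−2) = 19/36.4 ≈ 0.522.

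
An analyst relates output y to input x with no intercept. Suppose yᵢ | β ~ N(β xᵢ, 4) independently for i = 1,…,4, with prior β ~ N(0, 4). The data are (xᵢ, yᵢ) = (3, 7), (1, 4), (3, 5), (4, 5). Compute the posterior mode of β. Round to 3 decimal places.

β̂_MAP = 1.667

log p(β | y) = −Σ(yᵢ − βxᵢ)²/(2·4) − β²/(2·4) + const.
Setting the derivative to zero: Σxᵢ(yᵢ − βxᵢ)/4 − β/4 = 0, so β = Σxᵢyᵢ / (Σxᵢ² + σ²/τ²).
Σxᵢyᵢ = 3·7 + 1·4 + 3·5 + 4·5 = 60; Σxᵢ² = 35; σ²/τ² = 1.
β̂_MAP = 60 / (35 + 1) = 60/36 ≈ 1.667.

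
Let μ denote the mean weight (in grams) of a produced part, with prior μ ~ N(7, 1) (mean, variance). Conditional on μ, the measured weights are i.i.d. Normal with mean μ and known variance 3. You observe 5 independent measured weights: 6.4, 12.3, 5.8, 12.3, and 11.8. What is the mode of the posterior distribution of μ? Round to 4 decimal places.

μ̂_MAP = 8.7000

n = 5; x̄ = (6.4 + 12.3 + 5.8 + 12.3 + 11.8)/5 = 48.6/5 = 9.72.
For a Normal prior and Normal likelihood with known variance, the posterior is Normal; its mode equals its mean, the precision-weighted average.
Prior precision 1/σ₀² = 1/1 = 1; data precision n/σ² = 5/3.
μ̂ = (1·7 + (5/3)·9.72) / (1 + 5/3) = 23.2/(8/3) = 8.7000.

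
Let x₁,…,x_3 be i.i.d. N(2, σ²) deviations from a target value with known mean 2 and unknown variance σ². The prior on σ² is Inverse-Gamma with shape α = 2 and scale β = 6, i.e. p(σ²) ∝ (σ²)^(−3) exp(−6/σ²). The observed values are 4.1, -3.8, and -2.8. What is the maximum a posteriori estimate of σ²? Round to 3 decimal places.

Sum of squared deviations about the known mean: SS = (4.1−2)² + (-3.8−2)² + (-2.8−2)² = 61.09.
The Normal likelihood contributes (σ²)^(−n/2) exp(−SS/(2σ²)), so the posterior is Inverse-Gamma(α + n/2, β + SS/2) = Inverse-Gamma(3.5, 36.545).
The mode of Inverse-Gamma(a, b) is b/(a+1) = 36.545/4.5 ≈ 8.121.

σ̂²_MAP = 8.121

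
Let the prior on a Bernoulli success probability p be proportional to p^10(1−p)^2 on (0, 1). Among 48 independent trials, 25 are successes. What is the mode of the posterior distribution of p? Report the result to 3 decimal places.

p̂_MAP = 0.583

The prior density ∝ p^10(1−p)^2 is the kernel of Beta(11, 3).
Data: 25 successes in 48 trials. The binomial likelihood contributes p^25(1−p)^23, so the posterior is Beta(11+25, 3+23) = Beta(36, 26).
For Beta(a, b) with a, b > 1 the mode is (a−1)/(a+b−2) = 35/60 ≈ 0.583.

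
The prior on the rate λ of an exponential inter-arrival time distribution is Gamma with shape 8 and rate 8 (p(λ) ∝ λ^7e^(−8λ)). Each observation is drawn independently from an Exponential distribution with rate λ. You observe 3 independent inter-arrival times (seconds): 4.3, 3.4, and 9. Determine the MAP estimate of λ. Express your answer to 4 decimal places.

λ̂_MAP = 0.4049

The Exponential(rate=λ) likelihood is ∝ λ^n e^(−λΣtᵢ). Here n = 3 and Σtᵢ = 4.3 + 3.4 + 9 = 16.7.
Posterior ∝ λ^7e^(−8λ) · λ^3e^(−16.7λ) = λ^10e^(−24.7λ), i.e. Gamma(11, 24.7).
Mode = (a−1)/b = 10/24.7 ≈ 0.4049.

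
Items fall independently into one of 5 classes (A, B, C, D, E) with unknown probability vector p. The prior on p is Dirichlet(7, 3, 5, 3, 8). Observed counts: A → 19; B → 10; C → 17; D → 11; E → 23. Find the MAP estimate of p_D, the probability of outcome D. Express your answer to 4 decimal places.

MAP estimate of p_D = 0.1287

The posterior is Dirichlet(αᵢ + nᵢ) = Dirichlet(26, 13, 22, 14, 31).
For a Dirichlet(a₁,…,a_K) with all aᵢ > 1, the mode has j-th component (aⱼ − 1)/(Σaᵢ − K).
Here Σaᵢ = 106 and K = 5, so p_D = (14 − 1)/(106 − 5) = 13/101 ≈ 0.1287.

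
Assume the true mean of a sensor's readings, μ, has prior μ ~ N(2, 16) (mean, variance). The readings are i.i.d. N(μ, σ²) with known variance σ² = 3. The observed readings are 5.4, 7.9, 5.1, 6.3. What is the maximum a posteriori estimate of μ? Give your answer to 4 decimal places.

μ̂_MAP = 5.9881

n = 4; x̄ = (5.4 + 7.9 + 5.1 + 6.3)/4 = 24.7/4 = 6.175.
For a Normal prior and Normal likelihood with known variance, the posterior is Normal; its mode equals its mean, the precision-weighted average.
Prior precision 1/σ₀² = 1/16 = 0.0625; data precision n/σ² = 4/3.
μ̂ = (0.0625·2 + (4/3)·6.175) / (0.0625 + 4/3) = (1003/120)/(67/48) = 2006/335 ≈ 5.9881.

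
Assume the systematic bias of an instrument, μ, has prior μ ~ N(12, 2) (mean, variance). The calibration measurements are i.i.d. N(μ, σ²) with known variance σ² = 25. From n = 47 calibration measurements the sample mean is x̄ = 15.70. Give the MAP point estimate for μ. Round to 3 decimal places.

n = 47, x̄ = 15.70.
For a Normal prior and Normal likelihood with known variance, the posterior is Normal; its mode equals its mean, the precision-weighted average.
Prior precision 1/σ₀² = 1/2 = 0.5; data precision n/σ² = 47/25 = 1.88.
μ̂ = (0.5·12 + 1.88·15.7) / (0.5 + 1.88) = 35.516/2.38 = 8879/595 ≈ 14.923.

μ̂_MAP = 14.923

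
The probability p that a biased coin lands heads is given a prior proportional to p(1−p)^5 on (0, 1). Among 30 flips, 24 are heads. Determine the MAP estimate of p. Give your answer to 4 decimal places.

p̂_MAP = 0.6944

The prior density ∝ p(1−p)^5 is the kernel of Beta(2, 6).
Data: 24 successes in 30 trials. The binomial likelihood contributes p^24(1−p)^6, so the posterior is Beta(2+24, 6+6) = Beta(26, 12).
For Beta(a, b) with a, b > 1 the mode is (a−1)/(a+b−2) = 25/36 ≈ 0.6944.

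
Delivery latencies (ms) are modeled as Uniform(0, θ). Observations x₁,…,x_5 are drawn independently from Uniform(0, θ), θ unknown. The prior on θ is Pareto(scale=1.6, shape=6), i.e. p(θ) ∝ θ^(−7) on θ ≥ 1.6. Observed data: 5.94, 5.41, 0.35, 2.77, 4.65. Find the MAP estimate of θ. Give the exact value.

The Uniform(0, θ) likelihood is θ^(−n) for θ ≥ max(xᵢ), zero otherwise. Here max(xᵢ) = 5.94.
Posterior ∝ θ^(−7) · θ^(−5) = θ^(−12) on θ ≥ max(1.6, 5.94) = 5.94.
This density is strictly decreasing in θ, so the posterior mode lies at the lower boundary of the support.

θ̂_MAP = 5.94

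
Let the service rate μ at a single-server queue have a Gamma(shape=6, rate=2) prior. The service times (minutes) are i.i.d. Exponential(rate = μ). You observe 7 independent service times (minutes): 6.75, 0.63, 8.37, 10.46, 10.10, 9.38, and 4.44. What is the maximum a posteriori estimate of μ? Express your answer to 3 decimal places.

μ̂_MAP = 0.230

The Exponential(rate=μ) likelihood is ∝ μ^n e^(−μΣtᵢ). Here n = 7 and Σtᵢ = 6.75 + 0.63 + 8.37 + 10.46 + 10.10 + 9.38 + 4.44 = 50.13.
Posterior ∝ μ^5e^(−2μ) · μ^7e^(−50.13μ) = μ^12e^(−52.13μ), i.e. Gamma(13, 52.13).
Mode = (a−1)/b = 12/52.13 ≈ 0.230.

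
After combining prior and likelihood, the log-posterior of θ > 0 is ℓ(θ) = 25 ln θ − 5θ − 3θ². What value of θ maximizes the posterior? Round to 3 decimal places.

ℓ'(θ) = 25/θ − 5 − 6θ. Setting this to zero and multiplying by θ: 6θ² + 5θ − 25 = 0.
θ = (−5 + √(5² + 4·6·25)) / (2·6) = (−5 + √625) / 12 = (−5 + 25)/12 = 5/3.
ℓ''(θ) = −25/θ² − 6 < 0, confirming a maximum.

θ̂_MAP = 1.667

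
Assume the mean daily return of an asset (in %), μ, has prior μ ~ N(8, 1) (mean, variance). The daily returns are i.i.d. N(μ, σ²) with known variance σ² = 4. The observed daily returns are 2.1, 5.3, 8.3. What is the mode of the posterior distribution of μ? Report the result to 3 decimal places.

n = 3; x̄ = (2.1 + 5.3 + 8.3)/3 = 15.7/3 = 157/30 ≈ 5.2333.
For a Normal prior and Normal likelihood with known variance, the posterior is Normal; its mode equals its mean, the precision-weighted average.
Prior precision 1/σ₀² = 1/1 = 1; data precision n/σ² = 3/4 = 0.75.
μ̂ = (1·8 + 0.75·(157/30)) / (1 + 0.75) = 11.925/1.75 = 477/70 ≈ 6.814.

μ̂_MAP = 6.814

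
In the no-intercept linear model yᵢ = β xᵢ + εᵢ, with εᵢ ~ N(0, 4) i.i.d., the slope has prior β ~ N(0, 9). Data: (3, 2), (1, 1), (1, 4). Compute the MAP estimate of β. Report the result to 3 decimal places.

β̂_MAP = 0.961

log p(β | y) = −Σ(yᵢ − βxᵢ)²/(2·4) − β²/(2·9) + const.
Setting the derivative to zero: Σxᵢ(yᵢ − βxᵢ)/4 − β/9 = 0, so β = Σxᵢyᵢ / (Σxᵢ² + σ²/τ²).
Σxᵢyᵢ = 3·2 + 1·1 + 1·4 = 11; Σxᵢ² = 11; σ²/τ² = 4/9.
β̂_MAP = 11 / (11 + 4/9) = 11/(103/9) = 99/103 ≈ 0.961.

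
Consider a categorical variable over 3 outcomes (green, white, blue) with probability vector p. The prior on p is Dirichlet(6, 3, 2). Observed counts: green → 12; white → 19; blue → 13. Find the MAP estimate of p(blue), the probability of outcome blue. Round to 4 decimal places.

MAP estimate of p(blue) = 0.2692

The posterior is Dirichlet(αᵢ + nᵢ) = Dirichlet(18, 22, 15).
For a Dirichlet(a₁,…,a_K) with all aᵢ > 1, the mode has j-th component (aⱼ − 1)/(Σaᵢ − K).
Here Σaᵢ = 55 and K = 3, so p(blue) = (15 − 1)/(55 − 3) = 14/52 ≈ 0.2692.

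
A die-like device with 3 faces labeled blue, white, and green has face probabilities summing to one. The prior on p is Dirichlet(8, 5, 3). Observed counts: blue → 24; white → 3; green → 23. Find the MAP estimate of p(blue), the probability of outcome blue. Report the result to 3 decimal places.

The posterior is Dirichlet(αᵢ + nᵢ) = Dirichlet(32, 8, 26).
For a Dirichlet(a₁,…,a_K) with all aᵢ > 1, the mode has j-th component (aⱼ − 1)/(Σaᵢ − K).
Here Σaᵢ = 66 and K = 3, so p(blue) = (32 − 1)/(66 − 3) = 31/63 ≈ 0.492.

MAP estimate of p(blue) = 0.492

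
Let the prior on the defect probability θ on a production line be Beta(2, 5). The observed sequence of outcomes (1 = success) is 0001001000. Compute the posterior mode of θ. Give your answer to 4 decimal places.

Prior: Beta(2, 5).
Data: 2 successes in 10 trials (from the sequence). The binomial likelihood contributes θ^2(1−θ)^8, so the posterior is Beta(2+2, 5+8) = Beta(4, 13).
For Beta(a, b) with a, b > 1 the mode is (a−1)/(a+b−2) = 3/15 ≈ 0.2000.

θ̂_MAP = 0.2000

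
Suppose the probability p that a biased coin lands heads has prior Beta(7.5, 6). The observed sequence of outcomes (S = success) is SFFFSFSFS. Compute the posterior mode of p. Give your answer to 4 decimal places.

Prior: Beta(7.5, 6).
Data: 4 successes in 9 trials (from the sequence). The binomial likelihood contributes p^4(1−p)^5, so the posterior is Beta(7.5+4, 6+5) = Beta(11.5, 11).
For Beta(a, b) with a, b > 1 the mode is (a−1)/(a+b−2) = 10.5/20.5 ≈ 0.5122.

p̂_MAP = 0.5122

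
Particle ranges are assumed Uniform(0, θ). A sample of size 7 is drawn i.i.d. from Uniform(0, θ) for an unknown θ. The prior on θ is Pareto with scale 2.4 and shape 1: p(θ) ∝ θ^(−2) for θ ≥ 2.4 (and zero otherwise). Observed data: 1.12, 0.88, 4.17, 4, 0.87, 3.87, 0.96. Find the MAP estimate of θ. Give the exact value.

θ̂_MAP = 4.17

The Uniform(0, θ) likelihood is θ^(−n) for θ ≥ max(xᵢ), zero otherwise. Here max(xᵢ) = 4.17.
Posterior ∝ θ^(−2) · θ^(−7) = θ^(−9) on θ ≥ max(2.4, 4.17) = 4.17.
This density is strictly decreasing in θ, so the posterior mode lies at the lower boundary of the support.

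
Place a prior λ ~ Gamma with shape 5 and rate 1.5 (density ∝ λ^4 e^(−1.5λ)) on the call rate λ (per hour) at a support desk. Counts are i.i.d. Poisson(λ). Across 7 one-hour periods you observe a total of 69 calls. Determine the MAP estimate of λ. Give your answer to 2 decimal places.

Σxᵢ = 69, n = 7.
Posterior ∝ λ^4e^(−1.5λ) · λ^69e^(−7λ) = λ^73e^(−8.5λ), i.e. Gamma(shape=74, rate=8.5).
The mode of a Gamma(a, b) with a ≥ 1 (shape–rate) is (a−1)/b = 73/8.5 ≈ 8.59.

λ̂_MAP = 8.59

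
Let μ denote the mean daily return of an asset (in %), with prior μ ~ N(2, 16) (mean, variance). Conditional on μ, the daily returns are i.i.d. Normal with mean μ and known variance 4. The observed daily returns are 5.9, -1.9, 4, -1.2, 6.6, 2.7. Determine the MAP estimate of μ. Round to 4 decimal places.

n = 6; x̄ = (5.9 + (-1.9) + 4 + (-1.2) + 6.6 + 2.7)/6 = 16.1/6 = 161/60 ≈ 2.6833.
For a Normal prior and Normal likelihood with known variance, the posterior is Normal; its mode equals its mean, the precision-weighted average.
Prior precision 1/σ₀² = 1/16 = 0.0625; data precision n/σ² = 6/4 = 1.5.
μ̂ = (0.0625·2 + 1.5·(161/60)) / (0.0625 + 1.5) = 4.15/1.5625 = 2.6560.

μ̂_MAP = 2.6560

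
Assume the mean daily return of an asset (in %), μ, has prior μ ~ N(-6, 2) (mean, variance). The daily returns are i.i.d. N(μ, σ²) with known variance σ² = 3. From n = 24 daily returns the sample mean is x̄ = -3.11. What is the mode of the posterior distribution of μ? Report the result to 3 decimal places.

μ̂_MAP = -3.280

n = 24, x̄ = -3.11.
For a Normal prior and Normal likelihood with known variance, the posterior is Normal; its mode equals its mean, the precision-weighted average.
Prior precision 1/σ₀² = 1/2 = 0.5; data precision n/σ² = 24/3 = 8.
μ̂ = (0.5·(-6) + 8·(-3.11)) / (0.5 + 8) = (-27.88)/8.5 = -3.280.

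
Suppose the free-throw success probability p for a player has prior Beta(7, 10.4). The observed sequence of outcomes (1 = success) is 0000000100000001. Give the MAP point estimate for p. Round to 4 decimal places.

p̂_MAP = 0.2548

Prior: Beta(7, 10.4).
Data: 2 successes in 16 trials (from the sequence). The binomial likelihood contributes p^2(1−p)^14, so the posterior is Beta(7+2, 10.4+14) = Beta(9, 24.4).
For Beta(a, b) with a, b > 1 the mode is (a−1)/(a+b−2) = 8/31.4 ≈ 0.2548.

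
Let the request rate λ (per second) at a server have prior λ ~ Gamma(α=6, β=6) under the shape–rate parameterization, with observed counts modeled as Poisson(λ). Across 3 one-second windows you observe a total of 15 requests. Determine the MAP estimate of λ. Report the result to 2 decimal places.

λ̂_MAP = 2.22

Σxᵢ = 15, n = 3.
Posterior ∝ λ^5e^(−6λ) · λ^15e^(−3λ) = λ^20e^(−9λ), i.e. Gamma(shape=21, rate=9).
The mode of a Gamma(a, b) with a ≥ 1 (shape–rate) is (a−1)/b = 20/9 ≈ 2.22.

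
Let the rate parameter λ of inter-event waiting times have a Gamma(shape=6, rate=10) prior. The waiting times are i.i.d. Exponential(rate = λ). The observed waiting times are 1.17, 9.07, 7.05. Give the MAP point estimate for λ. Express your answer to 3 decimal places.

λ̂_MAP = 0.293

The Exponential(rate=λ) likelihood is ∝ λ^n e^(−λΣtᵢ). Here n = 3 and Σtᵢ = 1.17 + 9.07 + 7.05 = 17.29.
Posterior ∝ λ^5e^(−10λ) · λ^3e^(−17.29λ) = λ^8e^(−27.29λ), i.e. Gamma(9, 27.29).
Mode = (a−1)/b = 8/27.29 ≈ 0.293.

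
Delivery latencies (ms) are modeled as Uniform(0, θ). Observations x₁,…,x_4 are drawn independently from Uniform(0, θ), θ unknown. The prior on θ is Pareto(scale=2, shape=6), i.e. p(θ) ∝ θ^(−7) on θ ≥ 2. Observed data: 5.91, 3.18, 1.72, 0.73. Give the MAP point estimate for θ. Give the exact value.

θ̂_MAP = 5.91

The Uniform(0, θ) likelihood is θ^(−n) for θ ≥ max(xᵢ), zero otherwise. Here max(xᵢ) = 5.91.
Posterior ∝ θ^(−7) · θ^(−4) = θ^(−11) on θ ≥ max(2, 5.91) = 5.91.
This density is strictly decreasing in θ, so the posterior mode lies at the lower boundary of the support.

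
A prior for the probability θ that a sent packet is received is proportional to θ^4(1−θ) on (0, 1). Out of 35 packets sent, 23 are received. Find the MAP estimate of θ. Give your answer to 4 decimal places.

θ̂_MAP = 0.6750

The prior density ∝ θ^4(1−θ)^1 is the kernel of Beta(5, 2).
Data: 23 successes in 35 trials. The binomial likelihood contributes θ^23(1−θ)^12, so the posterior is Beta(5+23, 2+12) = Beta(28, 14).
For Beta(a, b) with a, b > 1 the mode is (a−1)/(a+b−2) = 27/40 ≈ 0.6750.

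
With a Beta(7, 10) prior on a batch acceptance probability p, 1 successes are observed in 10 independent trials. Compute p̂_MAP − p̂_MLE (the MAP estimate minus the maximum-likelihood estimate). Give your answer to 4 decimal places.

Posterior is Beta(8, 19); MAP = (8−1)/(27−2) = 7/25 ≈ 0.28000.
MLE ignores the prior: p̂_MLE = k/n = 1/10 ≈ 0.10000.
Difference = 7/25 − 1/10 = 9/50 ≈ 0.1800.

MAP − MLE = 0.1800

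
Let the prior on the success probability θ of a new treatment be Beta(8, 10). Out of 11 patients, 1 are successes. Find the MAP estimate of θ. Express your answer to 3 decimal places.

Prior: Beta(8, 10).
Data: 1 success in 11 trials. The binomial likelihood contributes θ(1−θ)^10, so the posterior is Beta(8+1, 10+10) = Beta(9, 20).
For Beta(a, b) with a, b > 1 the mode is (a−1)/(a+b−2) = 8/27 ≈ 0.296.

θ̂_MAP = 0.296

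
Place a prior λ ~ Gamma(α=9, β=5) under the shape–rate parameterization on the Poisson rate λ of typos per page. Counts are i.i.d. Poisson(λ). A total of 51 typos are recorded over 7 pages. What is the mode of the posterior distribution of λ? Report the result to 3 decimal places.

λ̂_MAP = 4.917

Σxᵢ = 51, n = 7.
Posterior ∝ λ^8e^(−5λ) · λ^51e^(−7λ) = λ^59e^(−12λ), i.e. Gamma(shape=60, rate=12).
The mode of a Gamma(a, b) with a ≥ 1 (shape–rate) is (a−1)/b = 59/12 ≈ 4.917.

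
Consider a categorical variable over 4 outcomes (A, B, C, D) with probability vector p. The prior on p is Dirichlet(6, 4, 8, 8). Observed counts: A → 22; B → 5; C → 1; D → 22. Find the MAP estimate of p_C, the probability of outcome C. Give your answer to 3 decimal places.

MAP estimate of p_C = 0.111

The posterior is Dirichlet(αᵢ + nᵢ) = Dirichlet(28, 9, 9, 30).
For a Dirichlet(a₁,…,a_K) with all aᵢ > 1, the mode has j-th component (aⱼ − 1)/(Σaᵢ − K).
Here Σaᵢ = 76 and K = 4, so p_C = (9 − 1)/(76 − 4) = 8/72 ≈ 0.111.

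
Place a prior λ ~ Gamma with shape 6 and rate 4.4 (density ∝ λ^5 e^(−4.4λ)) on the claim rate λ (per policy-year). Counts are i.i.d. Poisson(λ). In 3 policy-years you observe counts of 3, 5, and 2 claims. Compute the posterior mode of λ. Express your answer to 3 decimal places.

Σxᵢ = 3+5+2 = 10, with n = 3.
Posterior ∝ λ^5e^(−4.4λ) · λ^10e^(−3λ) = λ^15e^(−7.4λ), i.e. Gamma(shape=16, rate=7.4).
The mode of a Gamma(a, b) with a ≥ 1 (shape–rate) is (a−1)/b = 15/7.4 ≈ 2.027.

λ̂_MAP = 2.027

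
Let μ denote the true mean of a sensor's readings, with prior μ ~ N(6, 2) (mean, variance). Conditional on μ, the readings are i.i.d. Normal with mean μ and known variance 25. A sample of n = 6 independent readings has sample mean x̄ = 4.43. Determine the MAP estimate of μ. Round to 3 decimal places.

μ̂_MAP = 5.491

n = 6, x̄ = 4.43.
For a Normal prior and Normal likelihood with known variance, the posterior is Normal; its mode equals its mean, the precision-weighted average.
Prior precision 1/σ₀² = 1/2 = 0.5; data precision n/σ² = 6/25 = 0.24.
μ̂ = (0.5·6 + 0.24·4.43) / (0.5 + 0.24) = 4.0632/0.74 = 5079/925 ≈ 5.491.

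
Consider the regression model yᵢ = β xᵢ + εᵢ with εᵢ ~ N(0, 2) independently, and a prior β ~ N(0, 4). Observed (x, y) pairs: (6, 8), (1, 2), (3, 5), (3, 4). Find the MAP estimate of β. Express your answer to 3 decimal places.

β̂_MAP = 1.387

log p(β | y) = −Σ(yᵢ − βxᵢ)²/(2·2) − β²/(2·4) + const.
Setting the derivative to zero: Σxᵢ(yᵢ − βxᵢ)/2 − β/4 = 0, so β = Σxᵢyᵢ / (Σxᵢ² + σ²/τ²).
Σxᵢyᵢ = 6·8 + 1·2 + 3·5 + 3·4 = 77; Σxᵢ² = 55; σ²/τ² = 0.5.
β̂_MAP = 77 / (55 + 0.5) = 77/55.5 ≈ 1.387.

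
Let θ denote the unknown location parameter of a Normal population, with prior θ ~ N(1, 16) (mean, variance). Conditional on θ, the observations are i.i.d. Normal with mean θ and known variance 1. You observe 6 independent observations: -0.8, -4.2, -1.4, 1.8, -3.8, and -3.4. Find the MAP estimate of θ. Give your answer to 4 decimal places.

θ̂_MAP = -1.9361

n = 6; x̄ = ((-0.8) + (-4.2) + (-1.4) + 1.8 + (-3.8) + (-3.4))/6 = -11.8/6 = -59/30 ≈ -1.9667.
For a Normal prior and Normal likelihood with known variance, the posterior is Normal; its mode equals its mean, the precision-weighted average.
Prior precision 1/σ₀² = 1/16 = 0.0625; data precision n/σ² = 6/1 = 6.
θ̂ = (0.0625·1 + 6·(-59/30)) / (0.0625 + 6) = (-11.7375)/6.0625 = -939/485 ≈ -1.9361.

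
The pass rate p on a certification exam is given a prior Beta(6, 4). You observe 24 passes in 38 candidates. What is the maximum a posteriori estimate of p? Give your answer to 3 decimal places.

p̂_MAP = 0.630

Prior: Beta(6, 4).
Data: 24 successes in 38 trials. The binomial likelihood contributes p^24(1−p)^14, so the posterior is Beta(6+24, 4+14) = Beta(30, 18).
For Beta(a, b) with a, b > 1 the mode is (a−1)/(a+b−2) = 29/46 ≈ 0.630.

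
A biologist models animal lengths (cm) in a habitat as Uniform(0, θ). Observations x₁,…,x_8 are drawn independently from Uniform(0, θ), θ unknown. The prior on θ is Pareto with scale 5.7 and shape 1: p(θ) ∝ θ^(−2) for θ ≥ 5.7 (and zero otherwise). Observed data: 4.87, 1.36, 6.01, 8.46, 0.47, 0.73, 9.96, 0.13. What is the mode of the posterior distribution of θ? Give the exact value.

θ̂_MAP = 9.96

The Uniform(0, θ) likelihood is θ^(−n) for θ ≥ max(xᵢ), zero otherwise. Here max(xᵢ) = 9.96.
Posterior ∝ θ^(−2) · θ^(−8) = θ^(−10) on θ ≥ max(5.7, 9.96) = 9.96.
This density is strictly decreasing in θ, so the posterior mode lies at the lower boundary of the support.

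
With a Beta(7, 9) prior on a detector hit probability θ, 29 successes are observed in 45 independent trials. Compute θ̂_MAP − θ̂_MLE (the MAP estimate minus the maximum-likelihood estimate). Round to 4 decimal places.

Posterior is Beta(36, 25); MAP = (36−1)/(61−2) = 35/59 ≈ 0.59322.
MLE ignores the prior: θ̂_MLE = k/n = 29/45 ≈ 0.64444.
Difference = 35/59 − 29/45 = -136/2655 ≈ -0.0512.

MAP − MLE = -0.0512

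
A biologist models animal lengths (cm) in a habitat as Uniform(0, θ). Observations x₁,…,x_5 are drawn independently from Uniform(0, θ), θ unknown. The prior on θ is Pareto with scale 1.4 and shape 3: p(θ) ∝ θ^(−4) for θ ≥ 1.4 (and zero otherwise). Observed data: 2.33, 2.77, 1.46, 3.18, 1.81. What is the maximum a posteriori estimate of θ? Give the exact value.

θ̂_MAP = 3.18

The Uniform(0, θ) likelihood is θ^(−n) for θ ≥ max(xᵢ), zero otherwise. Here max(xᵢ) = 3.18.
Posterior ∝ θ^(−4) · θ^(−5) = θ^(−9) on θ ≥ max(1.4, 3.18) = 3.18.
This density is strictly decreasing in θ, so the posterior mode lies at the lower boundary of the support.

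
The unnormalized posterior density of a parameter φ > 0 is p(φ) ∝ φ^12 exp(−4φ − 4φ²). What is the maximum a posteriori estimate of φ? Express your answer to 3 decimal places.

φ̂_MAP = 1.000

ℓ'(φ) = 12/φ − 4 − 8φ. Setting this to zero and multiplying by φ: 8φ² + 4φ − 12 = 0.
φ = (−4 + √(4² + 4·8·12)) / (2·8) = (−4 + √400) / 16 = (−4 + 20)/16 = 1.
ℓ''(φ) = −12/φ² − 8 < 0, confirming a maximum.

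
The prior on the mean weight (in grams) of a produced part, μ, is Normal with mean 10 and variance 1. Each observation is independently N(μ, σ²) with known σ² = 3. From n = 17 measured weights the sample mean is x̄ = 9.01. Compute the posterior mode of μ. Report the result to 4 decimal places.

μ̂_MAP = 9.1585

n = 17, x̄ = 9.01.
For a Normal prior and Normal likelihood with known variance, the posterior is Normal; its mode equals its mean, the precision-weighted average.
Prior precision 1/σ₀² = 1/1 = 1; data precision n/σ² = 17/3.
μ̂ = (1·10 + (17/3)·9.01) / (1 + 17/3) = (18317/300)/(20/3) = 9.1585.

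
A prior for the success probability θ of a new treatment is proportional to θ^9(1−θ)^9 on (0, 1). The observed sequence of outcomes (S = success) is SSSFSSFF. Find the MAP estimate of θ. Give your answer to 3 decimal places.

θ̂_MAP = 0.538

The prior density ∝ θ^9(1−θ)^9 is the kernel of Beta(10, 10).
Data: 5 successes in 8 trials (from the sequence). The binomial likelihood contributes θ^5(1−θ)^3, so the posterior is Beta(10+5, 10+3) = Beta(15, 13).
For Beta(a, b) with a, b > 1 the mode is (a−1)/(a+b−2) = 14/26 ≈ 0.538.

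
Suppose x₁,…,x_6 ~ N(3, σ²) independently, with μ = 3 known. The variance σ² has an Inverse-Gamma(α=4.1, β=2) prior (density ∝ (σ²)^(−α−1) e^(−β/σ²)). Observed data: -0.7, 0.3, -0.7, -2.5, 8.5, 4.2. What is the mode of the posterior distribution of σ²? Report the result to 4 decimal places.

σ̂²_MAP = 6.2105

Sum of squared deviations about the known mean: SS = (-0.7−3)² + (0.3−3)² + (-0.7−3)² + (-2.5−3)² + (8.5−3)² + (4.2−3)² = 96.61.
The Normal likelihood contributes (σ²)^(−n/2) exp(−SS/(2σ²)), so the posterior is Inverse-Gamma(α + n/2, β + SS/2) = Inverse-Gamma(7.1, 50.305).
The mode of Inverse-Gamma(a, b) is b/(a+1) = 50.305/8.1 ≈ 6.2105.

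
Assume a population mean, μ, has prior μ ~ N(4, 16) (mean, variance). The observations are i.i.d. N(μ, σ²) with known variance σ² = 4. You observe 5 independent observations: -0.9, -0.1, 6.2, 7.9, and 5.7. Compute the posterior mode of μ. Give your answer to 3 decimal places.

n = 5; x̄ = ((-0.9) + (-0.1) + 6.2 + 7.9 + 5.7)/5 = 18.8/5 = 3.76.
For a Normal prior and Normal likelihood with known variance, the posterior is Normal; its mode equals its mean, the precision-weighted average.
Prior precision 1/σ₀² = 1/16 = 0.0625; data precision n/σ² = 5/4 = 1.25.
μ̂ = (0.0625·4 + 1.25·3.76) / (0.0625 + 1.25) = 4.95/1.3125 = 132/35 ≈ 3.771.

μ̂_MAP = 3.771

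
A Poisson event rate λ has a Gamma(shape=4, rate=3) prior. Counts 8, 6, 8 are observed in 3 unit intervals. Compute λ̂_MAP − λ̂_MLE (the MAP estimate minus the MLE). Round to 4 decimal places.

Σxᵢ = 22. Posterior is Gamma(26, 6); MAP = (26−1)/6 = 25/6 ≈ 4.16667.
MLE = x̄ = 22/3 ≈ 7.33333.
Difference = 25/6 − 22/3 = -19/6 ≈ -3.1667.

MAP − MLE = -3.1667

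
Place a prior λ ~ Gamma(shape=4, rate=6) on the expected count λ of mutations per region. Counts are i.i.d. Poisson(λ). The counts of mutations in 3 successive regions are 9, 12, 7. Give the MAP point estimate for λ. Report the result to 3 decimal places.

λ̂_MAP = 3.444

Σxᵢ = 9+12+7 = 28, with n = 3.
Posterior ∝ λ^3e^(−6λ) · λ^28e^(−3λ) = λ^31e^(−9λ), i.e. Gamma(shape=32, rate=9).
The mode of a Gamma(a, b) with a ≥ 1 (shape–rate) is (a−1)/b = 31/9 ≈ 3.444.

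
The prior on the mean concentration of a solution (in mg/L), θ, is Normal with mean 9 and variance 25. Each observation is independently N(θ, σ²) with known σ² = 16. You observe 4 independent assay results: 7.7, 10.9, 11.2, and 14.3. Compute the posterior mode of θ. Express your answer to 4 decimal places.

n = 4; x̄ = (7.7 + 10.9 + 11.2 + 14.3)/4 = 44.1/4 = 11.025.
For a Normal prior and Normal likelihood with known variance, the posterior is Normal; its mode equals its mean, the precision-weighted average.
Prior precision 1/σ₀² = 1/25 = 0.04; data precision n/σ² = 4/16 = 0.25.
θ̂ = (0.04·9 + 0.25·11.025) / (0.04 + 0.25) = 3.11625/0.29 = 2493/232 ≈ 10.7457.

θ̂_MAP = 10.7457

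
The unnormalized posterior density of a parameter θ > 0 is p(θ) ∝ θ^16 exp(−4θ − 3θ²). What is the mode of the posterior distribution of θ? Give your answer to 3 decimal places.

θ̂_MAP = 1.333

ℓ'(θ) = 16/θ − 4 − 6θ. Setting this to zero and multiplying by θ: 6θ² + 4θ − 16 = 0.
θ = (−4 + √(4² + 4·6·16)) / (2·6) = (−4 + √400) / 12 = (−4 + 20)/12 = 4/3.
ℓ''(θ) = −16/θ² − 6 < 0, confirming a maximum.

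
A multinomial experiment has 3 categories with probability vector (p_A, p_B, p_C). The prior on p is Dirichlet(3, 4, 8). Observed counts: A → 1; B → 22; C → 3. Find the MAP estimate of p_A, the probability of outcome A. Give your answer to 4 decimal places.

The posterior is Dirichlet(αᵢ + nᵢ) = Dirichlet(4, 26, 11).
For a Dirichlet(a₁,…,a_K) with all aᵢ > 1, the mode has j-th component (aⱼ − 1)/(Σaᵢ − K).
Here Σaᵢ = 41 and K = 3, so p_A = (4 − 1)/(41 − 3) = 3/38 ≈ 0.0789.

MAP estimate of p_A = 0.0789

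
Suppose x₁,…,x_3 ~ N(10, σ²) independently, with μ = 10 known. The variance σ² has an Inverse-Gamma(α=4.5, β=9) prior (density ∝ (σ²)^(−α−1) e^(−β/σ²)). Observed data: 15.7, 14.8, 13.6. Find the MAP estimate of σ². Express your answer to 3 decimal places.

σ̂²_MAP = 6.178

Sum of squared deviations about the known mean: SS = (15.7−10)² + (14.8−10)² + (13.6−10)² = 68.49.
The Normal likelihood contributes (σ²)^(−n/2) exp(−SS/(2σ²)), so the posterior is Inverse-Gamma(α + n/2, β + SS/2) = Inverse-Gamma(6, 43.245).
The mode of Inverse-Gamma(a, b) is b/(a+1) = 43.245/7 ≈ 6.178.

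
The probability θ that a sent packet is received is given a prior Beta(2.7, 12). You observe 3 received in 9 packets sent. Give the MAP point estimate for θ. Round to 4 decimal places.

θ̂_MAP = 0.2166

Prior: Beta(2.7, 12).
Data: 3 successes in 9 trials. The binomial likelihood contributes θ^3(1−θ)^6, so the posterior is Beta(2.7+3, 12+6) = Beta(5.7, 18).
For Beta(a, b) with a, b > 1 the mode is (a−1)/(a+b−2) = 4.7/21.7 ≈ 0.2166.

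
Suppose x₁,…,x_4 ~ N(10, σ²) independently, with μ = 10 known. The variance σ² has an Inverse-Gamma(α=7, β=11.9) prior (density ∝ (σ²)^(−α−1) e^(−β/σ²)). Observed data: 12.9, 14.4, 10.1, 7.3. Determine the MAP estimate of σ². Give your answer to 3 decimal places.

σ̂²_MAP = 2.944

Sum of squared deviations about the known mean: SS = (12.9−10)² + (14.4−10)² + (10.1−10)² + (7.3−10)² = 35.07.
The Normal likelihood contributes (σ²)^(−n/2) exp(−SS/(2σ²)), so the posterior is Inverse-Gamma(α + n/2, β + SS/2) = Inverse-Gamma(9, 29.435).
The mode of Inverse-Gamma(a, b) is b/(a+1) = 29.435/10 ≈ 2.944.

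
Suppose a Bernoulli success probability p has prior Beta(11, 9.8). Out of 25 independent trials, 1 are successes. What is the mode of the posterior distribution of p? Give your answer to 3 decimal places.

p̂_MAP = 0.251

Prior: Beta(11, 9.8).
Data: 1 success in 25 trials. The binomial likelihood contributes p(1−p)^24, so the posterior is Beta(11+1, 9.8+24) = Beta(12, 33.8).
For Beta(a, b) with a, b > 1 the mode is (a−1)/(a+b−2) = 11/43.8 ≈ 0.251.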